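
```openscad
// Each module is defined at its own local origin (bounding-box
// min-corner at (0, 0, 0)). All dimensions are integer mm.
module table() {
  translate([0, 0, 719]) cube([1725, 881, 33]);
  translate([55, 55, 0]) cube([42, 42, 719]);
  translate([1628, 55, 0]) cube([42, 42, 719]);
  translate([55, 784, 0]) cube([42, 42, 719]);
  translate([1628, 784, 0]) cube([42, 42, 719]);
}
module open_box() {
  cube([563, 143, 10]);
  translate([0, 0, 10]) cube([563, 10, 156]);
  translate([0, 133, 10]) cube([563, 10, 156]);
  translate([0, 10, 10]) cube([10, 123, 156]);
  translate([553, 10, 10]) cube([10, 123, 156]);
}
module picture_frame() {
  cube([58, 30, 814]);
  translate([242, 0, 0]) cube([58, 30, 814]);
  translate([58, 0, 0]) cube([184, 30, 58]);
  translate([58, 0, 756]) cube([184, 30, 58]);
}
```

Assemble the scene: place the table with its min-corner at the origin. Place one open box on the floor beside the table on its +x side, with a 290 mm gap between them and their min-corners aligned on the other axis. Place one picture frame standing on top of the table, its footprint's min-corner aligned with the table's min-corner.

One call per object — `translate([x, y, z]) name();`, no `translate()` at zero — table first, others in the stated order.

table();
translate([2015, 0, 0]) open_box();
translate([0, 0, 752]) picture_frame();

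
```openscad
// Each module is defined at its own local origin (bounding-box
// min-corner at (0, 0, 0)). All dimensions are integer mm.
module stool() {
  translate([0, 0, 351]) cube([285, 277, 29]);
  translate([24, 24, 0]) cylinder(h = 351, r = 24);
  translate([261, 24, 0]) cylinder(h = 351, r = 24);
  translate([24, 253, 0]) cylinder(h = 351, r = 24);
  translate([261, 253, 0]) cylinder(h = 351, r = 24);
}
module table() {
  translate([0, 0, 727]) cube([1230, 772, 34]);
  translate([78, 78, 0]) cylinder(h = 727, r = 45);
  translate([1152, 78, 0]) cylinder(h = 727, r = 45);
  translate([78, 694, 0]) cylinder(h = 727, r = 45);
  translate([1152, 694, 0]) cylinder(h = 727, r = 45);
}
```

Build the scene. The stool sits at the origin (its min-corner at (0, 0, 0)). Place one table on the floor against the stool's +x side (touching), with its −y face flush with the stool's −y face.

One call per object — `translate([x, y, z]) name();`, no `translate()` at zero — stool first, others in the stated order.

stool();
translate([285, 0, 0]) table();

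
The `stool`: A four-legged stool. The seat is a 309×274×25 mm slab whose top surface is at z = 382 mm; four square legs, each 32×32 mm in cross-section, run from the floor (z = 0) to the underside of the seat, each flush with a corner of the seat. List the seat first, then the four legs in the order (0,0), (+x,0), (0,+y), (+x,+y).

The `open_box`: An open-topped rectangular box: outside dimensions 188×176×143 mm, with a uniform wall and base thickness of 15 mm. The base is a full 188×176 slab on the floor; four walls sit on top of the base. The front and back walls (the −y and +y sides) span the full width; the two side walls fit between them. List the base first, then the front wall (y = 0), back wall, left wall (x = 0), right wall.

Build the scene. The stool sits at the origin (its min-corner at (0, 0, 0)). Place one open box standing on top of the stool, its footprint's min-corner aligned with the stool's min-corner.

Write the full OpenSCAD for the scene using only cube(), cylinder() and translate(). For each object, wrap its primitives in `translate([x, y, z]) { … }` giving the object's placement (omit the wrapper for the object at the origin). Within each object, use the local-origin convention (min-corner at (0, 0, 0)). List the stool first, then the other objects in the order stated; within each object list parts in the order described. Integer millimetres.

translate([0, 0, 357]) cube([309, 274, 25]);
cube([32, 32, 357]);
translate([277, 0, 0]) cube([32, 32, 357]);
translate([0, 242, 0]) cube([32, 32, 357]);
translate([277, 242, 0]) cube([32, 32, 357]);
translate([0, 0, 382]) {
  cube([188, 176, 15]);
  translate([0, 0, 15]) cube([188, 15, 128]);
  translate([0, 161, 15]) cube([188, 15, 128]);
  translate([0, 15, 15]) cube([15, 146, 128]);
  translate([173, 15, 15]) cube([15, 146, 128]);
}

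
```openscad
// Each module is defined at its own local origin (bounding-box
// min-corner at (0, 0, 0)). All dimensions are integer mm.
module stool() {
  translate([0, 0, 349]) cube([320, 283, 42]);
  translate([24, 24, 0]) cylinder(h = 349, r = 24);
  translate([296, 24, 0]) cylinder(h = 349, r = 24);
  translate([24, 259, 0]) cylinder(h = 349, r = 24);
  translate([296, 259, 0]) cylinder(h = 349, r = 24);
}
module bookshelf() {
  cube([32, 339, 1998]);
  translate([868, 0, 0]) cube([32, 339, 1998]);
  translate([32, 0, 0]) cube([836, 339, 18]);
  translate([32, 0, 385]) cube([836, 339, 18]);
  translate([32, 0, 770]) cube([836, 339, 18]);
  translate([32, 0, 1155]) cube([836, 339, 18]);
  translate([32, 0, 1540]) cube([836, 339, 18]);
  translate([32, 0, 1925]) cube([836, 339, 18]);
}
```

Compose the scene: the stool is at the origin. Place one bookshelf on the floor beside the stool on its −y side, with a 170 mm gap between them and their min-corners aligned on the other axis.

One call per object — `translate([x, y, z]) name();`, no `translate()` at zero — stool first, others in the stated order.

stool();
translate([0, -509, 0]) bookshelf();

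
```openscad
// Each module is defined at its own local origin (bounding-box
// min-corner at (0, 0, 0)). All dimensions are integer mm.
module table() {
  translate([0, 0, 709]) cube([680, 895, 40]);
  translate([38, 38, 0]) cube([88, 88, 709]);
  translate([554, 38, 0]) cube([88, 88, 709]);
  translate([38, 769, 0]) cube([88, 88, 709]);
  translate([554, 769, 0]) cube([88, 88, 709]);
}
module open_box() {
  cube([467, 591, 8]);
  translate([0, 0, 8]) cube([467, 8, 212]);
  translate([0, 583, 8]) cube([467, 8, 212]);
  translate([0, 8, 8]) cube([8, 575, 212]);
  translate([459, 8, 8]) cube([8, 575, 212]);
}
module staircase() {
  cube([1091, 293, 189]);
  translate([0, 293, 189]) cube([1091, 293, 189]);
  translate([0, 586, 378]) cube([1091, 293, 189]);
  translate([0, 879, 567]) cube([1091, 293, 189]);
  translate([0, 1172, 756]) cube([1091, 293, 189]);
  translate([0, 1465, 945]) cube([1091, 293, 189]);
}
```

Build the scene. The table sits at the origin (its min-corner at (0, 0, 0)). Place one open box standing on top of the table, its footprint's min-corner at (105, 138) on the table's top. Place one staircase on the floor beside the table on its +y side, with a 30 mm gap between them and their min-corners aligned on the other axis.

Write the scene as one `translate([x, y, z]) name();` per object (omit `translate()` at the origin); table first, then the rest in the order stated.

table();
translate([105, 138, 749]) open_box();
translate([0, 925, 0]) staircase();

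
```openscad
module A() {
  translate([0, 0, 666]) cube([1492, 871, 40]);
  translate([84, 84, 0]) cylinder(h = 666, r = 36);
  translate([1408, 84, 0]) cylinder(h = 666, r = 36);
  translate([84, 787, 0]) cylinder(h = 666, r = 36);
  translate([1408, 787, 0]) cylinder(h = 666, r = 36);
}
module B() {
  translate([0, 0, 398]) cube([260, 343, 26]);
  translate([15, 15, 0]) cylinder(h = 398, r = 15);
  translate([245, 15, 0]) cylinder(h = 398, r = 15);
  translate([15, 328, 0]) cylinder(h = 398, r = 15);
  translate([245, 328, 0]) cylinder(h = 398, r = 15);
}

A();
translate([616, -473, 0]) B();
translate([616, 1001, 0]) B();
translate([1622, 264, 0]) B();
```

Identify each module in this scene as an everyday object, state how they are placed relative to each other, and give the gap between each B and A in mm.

A is a table. B is a stool. Three stools sit around the table at the −y, +y, +x sides. The gap between each stool and the table is 130 mm.

Each stool's nearest face is 130 mm from the table's bounding box.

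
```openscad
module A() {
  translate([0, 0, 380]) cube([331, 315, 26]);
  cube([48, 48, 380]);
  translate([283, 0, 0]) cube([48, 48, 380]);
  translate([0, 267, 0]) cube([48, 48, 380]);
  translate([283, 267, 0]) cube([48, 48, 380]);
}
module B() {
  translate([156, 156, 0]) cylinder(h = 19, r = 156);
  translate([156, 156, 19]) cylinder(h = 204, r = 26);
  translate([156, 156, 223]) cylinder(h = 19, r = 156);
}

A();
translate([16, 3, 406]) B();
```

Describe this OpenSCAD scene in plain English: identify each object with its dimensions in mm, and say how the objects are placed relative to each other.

A is a simple wooden stool: a rectangular seat 331 mm (x) by 315 mm (y), 26 mm thick, top face at z = 406 mm, on four square legs, each 48×48 mm in cross-section. The legs rest on z = 0, each flush with a corner of the seat.

B is a spool: two coaxial disc flanges of radius 156 mm and thickness 19 mm, joined by a core cylinder of radius 26 mm and height 204 mm. The lower flange rests on z = 0 and the three cylinders share a vertical axis.

The spool is on top of the stool.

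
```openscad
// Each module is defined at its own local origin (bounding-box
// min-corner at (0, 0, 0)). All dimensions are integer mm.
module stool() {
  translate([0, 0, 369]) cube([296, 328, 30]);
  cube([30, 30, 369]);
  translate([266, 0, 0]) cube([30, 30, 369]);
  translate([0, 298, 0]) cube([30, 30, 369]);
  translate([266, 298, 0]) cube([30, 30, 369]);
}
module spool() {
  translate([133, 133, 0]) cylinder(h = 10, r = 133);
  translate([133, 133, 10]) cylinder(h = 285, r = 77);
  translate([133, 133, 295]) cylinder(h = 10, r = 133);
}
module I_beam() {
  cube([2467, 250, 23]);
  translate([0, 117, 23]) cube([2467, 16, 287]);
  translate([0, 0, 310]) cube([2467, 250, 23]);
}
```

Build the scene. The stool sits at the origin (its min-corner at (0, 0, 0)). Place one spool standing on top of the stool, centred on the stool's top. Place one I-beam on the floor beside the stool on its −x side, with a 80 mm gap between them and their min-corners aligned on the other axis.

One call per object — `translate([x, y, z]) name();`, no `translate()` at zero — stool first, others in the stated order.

stool();
translate([15, 31, 399]) spool();
translate([-2547, 0, 0]) I_beam();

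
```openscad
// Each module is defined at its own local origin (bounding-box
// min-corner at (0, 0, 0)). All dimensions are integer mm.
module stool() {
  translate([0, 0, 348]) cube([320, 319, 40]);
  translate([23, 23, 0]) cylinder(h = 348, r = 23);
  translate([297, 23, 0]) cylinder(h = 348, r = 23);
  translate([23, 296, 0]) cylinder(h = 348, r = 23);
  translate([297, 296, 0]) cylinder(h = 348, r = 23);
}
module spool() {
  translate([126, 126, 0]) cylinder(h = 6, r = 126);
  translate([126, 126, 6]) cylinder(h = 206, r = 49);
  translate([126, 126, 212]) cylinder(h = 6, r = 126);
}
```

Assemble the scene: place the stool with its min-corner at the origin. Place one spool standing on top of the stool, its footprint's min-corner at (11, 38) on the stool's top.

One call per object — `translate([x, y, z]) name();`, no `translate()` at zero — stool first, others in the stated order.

stool();
translate([11, 38, 388]) spool();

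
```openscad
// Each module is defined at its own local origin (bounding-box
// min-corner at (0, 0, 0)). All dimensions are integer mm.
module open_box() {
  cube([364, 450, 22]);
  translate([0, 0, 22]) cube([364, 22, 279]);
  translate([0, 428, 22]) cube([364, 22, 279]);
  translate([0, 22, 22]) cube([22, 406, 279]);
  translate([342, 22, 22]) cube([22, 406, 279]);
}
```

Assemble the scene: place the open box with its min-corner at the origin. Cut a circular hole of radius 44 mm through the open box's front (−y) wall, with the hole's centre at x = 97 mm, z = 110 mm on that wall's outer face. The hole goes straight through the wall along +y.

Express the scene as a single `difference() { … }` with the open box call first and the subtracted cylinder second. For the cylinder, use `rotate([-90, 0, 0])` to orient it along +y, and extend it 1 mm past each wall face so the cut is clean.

difference() {
  open_box();
  translate([97, -1, 110]) rotate([-90, 0, 0]) cylinder(h = 24, r = 44);
}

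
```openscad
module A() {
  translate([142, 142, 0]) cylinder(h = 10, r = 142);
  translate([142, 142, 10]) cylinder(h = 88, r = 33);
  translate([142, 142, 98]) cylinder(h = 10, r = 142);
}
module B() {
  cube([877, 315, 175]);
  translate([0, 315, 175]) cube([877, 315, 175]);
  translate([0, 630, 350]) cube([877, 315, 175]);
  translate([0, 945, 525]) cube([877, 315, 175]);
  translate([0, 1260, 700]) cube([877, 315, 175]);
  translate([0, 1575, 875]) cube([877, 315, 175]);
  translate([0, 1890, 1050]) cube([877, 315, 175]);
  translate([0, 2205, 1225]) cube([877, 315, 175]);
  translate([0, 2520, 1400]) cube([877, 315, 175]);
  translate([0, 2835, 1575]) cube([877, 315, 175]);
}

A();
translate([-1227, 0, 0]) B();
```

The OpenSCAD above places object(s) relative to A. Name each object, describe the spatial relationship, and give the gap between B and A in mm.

A is a spool. B is a staircase. The staircase is on the floor beside the spool on its −x side. The gap between the staircase and the spool is 350 mm.

The staircase's nearest face is 350 mm from the spool's −x face.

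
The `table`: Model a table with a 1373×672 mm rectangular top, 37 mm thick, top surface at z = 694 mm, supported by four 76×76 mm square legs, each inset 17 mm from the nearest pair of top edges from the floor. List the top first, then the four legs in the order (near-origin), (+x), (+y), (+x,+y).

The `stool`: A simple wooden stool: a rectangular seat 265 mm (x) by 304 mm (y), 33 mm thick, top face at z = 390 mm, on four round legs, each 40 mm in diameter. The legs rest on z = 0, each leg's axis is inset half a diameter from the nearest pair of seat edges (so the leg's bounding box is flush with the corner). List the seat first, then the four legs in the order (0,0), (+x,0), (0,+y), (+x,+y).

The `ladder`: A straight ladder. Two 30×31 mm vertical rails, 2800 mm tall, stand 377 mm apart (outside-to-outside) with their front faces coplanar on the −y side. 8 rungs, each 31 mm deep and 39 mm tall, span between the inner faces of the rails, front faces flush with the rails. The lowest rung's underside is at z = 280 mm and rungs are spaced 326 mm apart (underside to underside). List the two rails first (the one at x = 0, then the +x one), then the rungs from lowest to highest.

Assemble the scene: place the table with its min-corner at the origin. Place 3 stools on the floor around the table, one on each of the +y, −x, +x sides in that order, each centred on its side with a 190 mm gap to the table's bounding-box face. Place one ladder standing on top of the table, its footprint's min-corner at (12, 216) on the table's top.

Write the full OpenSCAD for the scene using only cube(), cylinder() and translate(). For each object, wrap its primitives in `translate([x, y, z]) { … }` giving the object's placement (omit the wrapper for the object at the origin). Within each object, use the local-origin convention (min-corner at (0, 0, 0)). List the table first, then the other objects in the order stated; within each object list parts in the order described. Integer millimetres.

translate([0, 0, 657]) cube([1373, 672, 37]);
translate([17, 17, 0]) cube([76, 76, 657]);
translate([1280, 17, 0]) cube([76, 76, 657]);
translate([17, 579, 0]) cube([76, 76, 657]);
translate([1280, 579, 0]) cube([76, 76, 657]);
translate([554, 862, 0]) {
  translate([0, 0, 357]) cube([265, 304, 33]);
  translate([20, 20, 0]) cylinder(h = 357, r = 20);
  translate([245, 20, 0]) cylinder(h = 357, r = 20);
  translate([20, 284, 0]) cylinder(h = 357, r = 20);
  translate([245, 284, 0]) cylinder(h = 357, r = 20);
}
translate([-455, 184, 0]) {
  translate([0, 0, 357]) cube([265, 304, 33]);
  translate([20, 20, 0]) cylinder(h = 357, r = 20);
  translate([245, 20, 0]) cylinder(h = 357, r = 20);
  translate([20, 284, 0]) cylinder(h = 357, r = 20);
  translate([245, 284, 0]) cylinder(h = 357, r = 20);
}
translate([1563, 184, 0]) {
  translate([0, 0, 357]) cube([265, 304, 33]);
  translate([20, 20, 0]) cylinder(h = 357, r = 20);
  translate([245, 20, 0]) cylinder(h = 357, r = 20);
  translate([20, 284, 0]) cylinder(h = 357, r = 20);
  translate([245, 284, 0]) cylinder(h = 357, r = 20);
}
translate([12, 216, 694]) {
  cube([30, 31, 2800]);
  translate([347, 0, 0]) cube([30, 31, 2800]);
  translate([30, 0, 280]) cube([317, 31, 39]);
  translate([30, 0, 606]) cube([317, 31, 39]);
  translate([30, 0, 932]) cube([317, 31, 39]);
  translate([30, 0, 1258]) cube([317, 31, 39]);
  translate([30, 0, 1584]) cube([317, 31, 39]);
  translate([30, 0, 1910]) cube([317, 31, 39]);
  translate([30, 0, 2236]) cube([317, 31, 39]);
  translate([30, 0, 2562]) cube([317, 31, 39]);
}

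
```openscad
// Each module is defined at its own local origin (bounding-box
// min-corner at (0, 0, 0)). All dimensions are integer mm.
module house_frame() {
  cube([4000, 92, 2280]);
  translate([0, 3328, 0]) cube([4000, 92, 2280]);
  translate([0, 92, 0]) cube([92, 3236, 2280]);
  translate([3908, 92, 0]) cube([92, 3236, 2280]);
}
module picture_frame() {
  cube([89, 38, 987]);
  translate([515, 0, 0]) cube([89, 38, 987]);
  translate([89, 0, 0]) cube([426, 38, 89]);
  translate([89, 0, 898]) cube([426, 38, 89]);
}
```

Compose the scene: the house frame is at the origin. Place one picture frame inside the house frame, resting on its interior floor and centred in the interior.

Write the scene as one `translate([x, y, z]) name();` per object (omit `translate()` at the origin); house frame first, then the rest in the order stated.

house_frame();
translate([1698, 1691, 0]) picture_frame();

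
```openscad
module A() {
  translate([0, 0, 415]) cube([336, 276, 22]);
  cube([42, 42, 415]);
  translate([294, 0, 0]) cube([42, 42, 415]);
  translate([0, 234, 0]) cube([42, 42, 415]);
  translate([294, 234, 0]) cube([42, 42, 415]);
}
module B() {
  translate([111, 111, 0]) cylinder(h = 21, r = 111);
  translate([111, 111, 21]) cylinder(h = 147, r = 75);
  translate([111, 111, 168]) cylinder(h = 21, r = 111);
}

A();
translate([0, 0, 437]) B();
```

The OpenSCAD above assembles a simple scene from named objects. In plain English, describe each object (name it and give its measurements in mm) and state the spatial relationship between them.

A is a simple wooden stool: a rectangular seat 336 mm (x) by 276 mm (y), 22 mm thick, top face at z = 437 mm, on four square legs, each 42×42 mm in cross-section. The legs rest on z = 0, each flush with a corner of the seat.

B is a spool: two coaxial disc flanges of radius 111 mm and thickness 21 mm, joined by a core cylinder of radius 75 mm and height 147 mm. The lower flange rests on z = 0 and the three cylinders share a vertical axis.

The spool is on top of the stool.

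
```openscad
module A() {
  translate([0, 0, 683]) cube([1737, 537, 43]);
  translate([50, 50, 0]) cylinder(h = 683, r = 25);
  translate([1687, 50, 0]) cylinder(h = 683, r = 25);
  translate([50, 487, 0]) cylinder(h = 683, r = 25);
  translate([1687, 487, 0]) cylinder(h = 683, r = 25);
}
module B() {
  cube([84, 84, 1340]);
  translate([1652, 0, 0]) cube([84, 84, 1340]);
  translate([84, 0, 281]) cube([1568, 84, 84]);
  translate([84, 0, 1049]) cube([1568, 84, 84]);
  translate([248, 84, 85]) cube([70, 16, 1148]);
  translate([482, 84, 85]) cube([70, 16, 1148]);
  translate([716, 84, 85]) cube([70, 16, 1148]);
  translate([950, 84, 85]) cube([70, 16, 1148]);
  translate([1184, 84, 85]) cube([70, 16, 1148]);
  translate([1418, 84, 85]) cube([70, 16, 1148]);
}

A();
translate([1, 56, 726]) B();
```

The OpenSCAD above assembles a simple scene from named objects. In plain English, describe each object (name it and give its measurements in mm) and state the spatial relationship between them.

A is a table: top 1737 mm (x) × 537 mm (y), 43 mm thick, upper face at z = 726 mm, on four round legs of 50 mm diameter, each leg's bounding box inset 25 mm from the nearest pair of top edges, running from z = 0 to the bottom of the top.

B is a fence section. Two 84×84 mm posts, 1340 mm tall, stand on the floor with a clear span of 1568 mm between their inner faces. Two horizontal rails of 84×84 mm section span the gap between the posts with their undersides at z = 281 mm and z = 1049 mm, flush with the posts' −y face. 6 pickets, each 70 mm wide, 16 mm thick and 1148 mm tall, are fixed to the +y face of the rails with their bottoms at z = 85 mm, evenly spaced across the span with equal gaps (rounded down to the nearest mm) at the −x end and between each pair — any rounding remainder accumulates at the +x end.

The fence section is on top of the table.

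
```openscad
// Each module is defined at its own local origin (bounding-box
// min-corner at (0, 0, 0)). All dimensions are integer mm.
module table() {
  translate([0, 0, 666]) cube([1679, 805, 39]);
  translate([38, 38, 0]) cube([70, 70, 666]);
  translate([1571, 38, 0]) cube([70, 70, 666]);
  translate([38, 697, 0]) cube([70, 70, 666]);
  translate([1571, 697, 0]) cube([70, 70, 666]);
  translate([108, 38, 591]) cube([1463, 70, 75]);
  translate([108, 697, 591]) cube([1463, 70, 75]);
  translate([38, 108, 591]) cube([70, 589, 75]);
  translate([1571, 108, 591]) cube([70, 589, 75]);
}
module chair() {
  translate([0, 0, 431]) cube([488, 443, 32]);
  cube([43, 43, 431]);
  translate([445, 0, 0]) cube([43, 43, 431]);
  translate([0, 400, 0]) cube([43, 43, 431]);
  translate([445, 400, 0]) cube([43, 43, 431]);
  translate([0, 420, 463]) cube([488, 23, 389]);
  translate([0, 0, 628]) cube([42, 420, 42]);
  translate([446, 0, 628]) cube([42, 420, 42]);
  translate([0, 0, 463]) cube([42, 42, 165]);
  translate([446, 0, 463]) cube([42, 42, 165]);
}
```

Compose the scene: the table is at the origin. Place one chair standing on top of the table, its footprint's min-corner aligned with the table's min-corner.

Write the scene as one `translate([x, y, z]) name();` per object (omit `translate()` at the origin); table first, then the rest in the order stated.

table();
translate([0, 0, 705]) chair();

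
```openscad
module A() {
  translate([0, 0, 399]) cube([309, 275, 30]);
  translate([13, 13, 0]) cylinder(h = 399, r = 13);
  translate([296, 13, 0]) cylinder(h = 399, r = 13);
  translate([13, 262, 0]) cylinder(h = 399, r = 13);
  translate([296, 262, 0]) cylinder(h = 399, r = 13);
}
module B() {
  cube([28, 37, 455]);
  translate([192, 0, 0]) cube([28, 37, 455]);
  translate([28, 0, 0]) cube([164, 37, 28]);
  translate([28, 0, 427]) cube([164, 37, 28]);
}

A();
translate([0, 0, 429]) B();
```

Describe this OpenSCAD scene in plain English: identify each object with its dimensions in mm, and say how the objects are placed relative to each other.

A is a four-legged stool. The seat is 309×275 mm, 30 mm thick, top at z = 429 mm. It stands on four round legs, each 26 mm in diameter, from z = 0 to the seat underside, each leg's axis is inset half a diameter from the nearest pair of seat edges (so the leg's bounding box is flush with the corner).

B is a rectangular picture frame lying in the x–z plane (depth along y). The opening is 164 mm wide (x) by 399 mm tall (z), surrounded by a border 28 mm wide on all four sides. The frame is 37 mm deep and is made of two full-height vertical stiles with two horizontal rails fitted between them.

The picture frame is on top of the stool.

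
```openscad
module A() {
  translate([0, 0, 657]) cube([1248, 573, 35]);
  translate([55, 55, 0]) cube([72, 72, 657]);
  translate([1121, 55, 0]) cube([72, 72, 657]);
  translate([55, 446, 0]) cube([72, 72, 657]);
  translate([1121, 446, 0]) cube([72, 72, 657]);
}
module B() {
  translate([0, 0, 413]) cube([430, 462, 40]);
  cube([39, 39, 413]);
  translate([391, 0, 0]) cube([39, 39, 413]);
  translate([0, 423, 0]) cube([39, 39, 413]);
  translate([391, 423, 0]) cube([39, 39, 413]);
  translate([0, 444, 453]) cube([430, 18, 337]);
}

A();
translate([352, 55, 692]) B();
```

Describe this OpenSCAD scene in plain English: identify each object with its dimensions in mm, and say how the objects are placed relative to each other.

A is a rectangular dining table. The top is 1248×573×35 mm with its upper surface at z = 692 mm. It stands on four 72×72 mm square legs, each inset 55 mm from the nearest pair of top edges, running from the floor to the underside of the top.

B is a chair. The seat is a 430×462×40 mm slab with its top at z = 453 mm, on four 39×39 mm corner legs (flush with the seat edges, standing on z = 0). A flat backrest 18 mm thick, 337 mm tall, spans the full seat width and rises from the seat top along its +y edge, rear face flush with the rear of the seat.

The chair is on top of the table.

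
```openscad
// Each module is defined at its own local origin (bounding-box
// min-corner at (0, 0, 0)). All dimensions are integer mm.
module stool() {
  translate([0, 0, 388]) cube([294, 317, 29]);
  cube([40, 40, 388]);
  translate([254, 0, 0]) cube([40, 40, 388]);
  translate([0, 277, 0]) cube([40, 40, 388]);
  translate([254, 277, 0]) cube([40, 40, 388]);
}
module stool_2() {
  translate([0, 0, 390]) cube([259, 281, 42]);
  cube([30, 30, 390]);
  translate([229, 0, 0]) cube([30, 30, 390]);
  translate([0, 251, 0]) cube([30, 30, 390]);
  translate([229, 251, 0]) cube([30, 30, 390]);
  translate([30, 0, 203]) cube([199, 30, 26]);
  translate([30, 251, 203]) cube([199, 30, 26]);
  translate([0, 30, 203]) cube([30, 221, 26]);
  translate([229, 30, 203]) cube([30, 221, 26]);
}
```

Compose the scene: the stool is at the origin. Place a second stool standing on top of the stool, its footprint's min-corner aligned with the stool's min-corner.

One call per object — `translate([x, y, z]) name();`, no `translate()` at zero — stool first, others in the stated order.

stool();
translate([0, 0, 417]) stool_2();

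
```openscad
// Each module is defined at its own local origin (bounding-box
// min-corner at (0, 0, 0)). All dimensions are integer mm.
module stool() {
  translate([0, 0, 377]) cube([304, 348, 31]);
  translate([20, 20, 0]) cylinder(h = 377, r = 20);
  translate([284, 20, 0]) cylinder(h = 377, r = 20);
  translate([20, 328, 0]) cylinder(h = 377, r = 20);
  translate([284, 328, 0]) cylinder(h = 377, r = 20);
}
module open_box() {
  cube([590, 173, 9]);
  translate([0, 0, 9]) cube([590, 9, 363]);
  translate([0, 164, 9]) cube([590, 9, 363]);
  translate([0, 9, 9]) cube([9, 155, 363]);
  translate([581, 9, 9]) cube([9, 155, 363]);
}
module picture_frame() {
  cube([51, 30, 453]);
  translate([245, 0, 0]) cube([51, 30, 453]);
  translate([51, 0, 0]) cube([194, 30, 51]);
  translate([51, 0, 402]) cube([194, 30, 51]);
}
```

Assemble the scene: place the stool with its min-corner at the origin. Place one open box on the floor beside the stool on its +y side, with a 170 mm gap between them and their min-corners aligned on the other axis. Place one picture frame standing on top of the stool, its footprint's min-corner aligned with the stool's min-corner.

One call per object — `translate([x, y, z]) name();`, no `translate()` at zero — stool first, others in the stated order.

stool();
translate([0, 518, 0]) open_box();
translate([0, 0, 408]) picture_frame();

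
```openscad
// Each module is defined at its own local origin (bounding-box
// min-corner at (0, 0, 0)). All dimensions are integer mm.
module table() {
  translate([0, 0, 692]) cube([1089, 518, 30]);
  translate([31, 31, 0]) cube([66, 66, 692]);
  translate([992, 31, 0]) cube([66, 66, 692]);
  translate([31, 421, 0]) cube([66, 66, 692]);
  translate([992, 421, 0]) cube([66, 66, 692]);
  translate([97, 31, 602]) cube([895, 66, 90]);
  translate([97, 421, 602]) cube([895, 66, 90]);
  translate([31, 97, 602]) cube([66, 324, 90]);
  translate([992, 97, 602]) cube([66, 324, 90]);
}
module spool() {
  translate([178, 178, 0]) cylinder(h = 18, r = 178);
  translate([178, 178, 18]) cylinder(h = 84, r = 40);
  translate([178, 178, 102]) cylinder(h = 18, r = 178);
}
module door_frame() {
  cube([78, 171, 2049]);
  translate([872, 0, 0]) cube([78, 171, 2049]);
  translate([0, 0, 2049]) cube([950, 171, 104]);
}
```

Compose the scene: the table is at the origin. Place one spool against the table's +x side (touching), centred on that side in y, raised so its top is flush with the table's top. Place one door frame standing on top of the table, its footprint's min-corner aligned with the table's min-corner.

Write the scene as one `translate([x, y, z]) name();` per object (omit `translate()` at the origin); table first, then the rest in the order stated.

table();
translate([1089, 81, 602]) spool();
translate([0, 0, 722]) door_frame();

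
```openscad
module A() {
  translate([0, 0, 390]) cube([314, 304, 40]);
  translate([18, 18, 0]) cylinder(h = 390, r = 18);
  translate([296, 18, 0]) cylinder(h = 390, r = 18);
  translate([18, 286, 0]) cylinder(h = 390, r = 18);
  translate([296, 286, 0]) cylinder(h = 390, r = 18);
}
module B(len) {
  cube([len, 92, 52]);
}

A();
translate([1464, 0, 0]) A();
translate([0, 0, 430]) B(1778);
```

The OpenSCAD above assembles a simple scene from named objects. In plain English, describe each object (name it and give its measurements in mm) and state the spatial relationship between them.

A is a four-legged stool. The seat is 314×304 mm, 40 mm thick, top at z = 430 mm. It stands on four round legs, each 36 mm in diameter, from z = 0 to the seat underside, each leg's axis is inset half a diameter from the nearest pair of seat edges (so the leg's bounding box is flush with the corner).

B is a rectangular beam 1778 mm long (x), 92 mm deep (y), 52 mm thick (z).

The beam spans the tops of two stools placed 1150 mm apart, resting at z = 430 mm.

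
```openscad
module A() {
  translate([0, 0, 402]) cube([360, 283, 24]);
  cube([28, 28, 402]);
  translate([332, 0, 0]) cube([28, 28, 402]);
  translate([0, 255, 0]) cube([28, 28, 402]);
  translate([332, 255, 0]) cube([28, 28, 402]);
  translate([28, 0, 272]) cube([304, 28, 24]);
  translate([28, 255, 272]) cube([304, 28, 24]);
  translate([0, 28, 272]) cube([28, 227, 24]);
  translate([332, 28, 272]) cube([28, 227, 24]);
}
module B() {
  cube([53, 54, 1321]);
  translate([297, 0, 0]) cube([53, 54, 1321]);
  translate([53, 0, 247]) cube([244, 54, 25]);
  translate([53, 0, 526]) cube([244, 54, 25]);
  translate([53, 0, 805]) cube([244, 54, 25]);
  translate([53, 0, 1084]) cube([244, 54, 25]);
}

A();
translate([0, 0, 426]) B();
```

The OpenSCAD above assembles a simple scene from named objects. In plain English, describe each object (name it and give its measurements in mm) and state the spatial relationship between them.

A is a simple wooden stool: a rectangular seat 360 mm (x) by 283 mm (y), 24 mm thick, top face at z = 426 mm, on four square legs, each 28×28 mm in cross-section. The legs rest on z = 0, each flush with a corner of the seat. Four stretchers, 28 mm wide and 24 mm tall, connect adjacent legs with their undersides at z = 272 mm, each running between the inner faces of the legs it joins and aligned with the legs' outer faces on the other axis.

B is a wooden ladder with two side rails of 53×54 mm section and 1321 mm height, set 350 mm apart overall. Between them run 4 rectangular rungs (54 mm deep, 25 mm thick), front faces flush with the rails' −y face. The bottom of the first rung is 247 mm above the floor and each subsequent rung is 279 mm higher than the one below.

The ladder is on top of the stool.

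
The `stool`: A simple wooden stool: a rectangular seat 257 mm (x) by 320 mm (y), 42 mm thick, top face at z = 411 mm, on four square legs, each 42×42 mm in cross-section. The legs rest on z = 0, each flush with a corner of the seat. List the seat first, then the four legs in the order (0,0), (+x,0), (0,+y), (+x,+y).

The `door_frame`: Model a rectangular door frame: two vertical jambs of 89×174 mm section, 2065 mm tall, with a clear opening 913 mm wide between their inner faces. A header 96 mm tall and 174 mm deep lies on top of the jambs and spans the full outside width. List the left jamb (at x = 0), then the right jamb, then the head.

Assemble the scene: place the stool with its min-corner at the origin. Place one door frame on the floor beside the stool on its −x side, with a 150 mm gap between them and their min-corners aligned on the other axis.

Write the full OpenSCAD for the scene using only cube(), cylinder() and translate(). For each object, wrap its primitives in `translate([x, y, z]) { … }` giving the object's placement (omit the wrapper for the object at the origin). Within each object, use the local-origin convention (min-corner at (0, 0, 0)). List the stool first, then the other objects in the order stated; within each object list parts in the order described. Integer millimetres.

translate([0, 0, 369]) cube([257, 320, 42]);
cube([42, 42, 369]);
translate([215, 0, 0]) cube([42, 42, 369]);
translate([0, 278, 0]) cube([42, 42, 369]);
translate([215, 278, 0]) cube([42, 42, 369]);
translate([-1241, 0, 0]) {
  cube([89, 174, 2065]);
  translate([1002, 0, 0]) cube([89, 174, 2065]);
  translate([0, 0, 2065]) cube([1091, 174, 96]);
}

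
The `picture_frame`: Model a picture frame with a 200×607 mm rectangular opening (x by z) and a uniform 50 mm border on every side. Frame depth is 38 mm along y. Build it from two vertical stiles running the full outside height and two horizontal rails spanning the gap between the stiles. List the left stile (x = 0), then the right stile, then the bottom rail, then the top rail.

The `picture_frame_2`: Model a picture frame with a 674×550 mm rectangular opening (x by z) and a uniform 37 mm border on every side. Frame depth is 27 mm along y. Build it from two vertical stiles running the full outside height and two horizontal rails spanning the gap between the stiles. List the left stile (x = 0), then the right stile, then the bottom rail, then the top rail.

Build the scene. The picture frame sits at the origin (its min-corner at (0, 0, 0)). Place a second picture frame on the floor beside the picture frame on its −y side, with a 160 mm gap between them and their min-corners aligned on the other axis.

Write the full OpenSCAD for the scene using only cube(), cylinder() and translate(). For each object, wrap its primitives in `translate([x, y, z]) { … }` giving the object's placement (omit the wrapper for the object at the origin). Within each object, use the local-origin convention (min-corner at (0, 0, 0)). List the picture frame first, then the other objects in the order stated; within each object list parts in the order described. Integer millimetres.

cube([50, 38, 707]);
translate([250, 0, 0]) cube([50, 38, 707]);
translate([50, 0, 0]) cube([200, 38, 50]);
translate([50, 0, 657]) cube([200, 38, 50]);
translate([0, -187, 0]) {
  cube([37, 27, 624]);
  translate([711, 0, 0]) cube([37, 27, 624]);
  translate([37, 0, 0]) cube([674, 27, 37]);
  translate([37, 0, 587]) cube([674, 27, 37]);
}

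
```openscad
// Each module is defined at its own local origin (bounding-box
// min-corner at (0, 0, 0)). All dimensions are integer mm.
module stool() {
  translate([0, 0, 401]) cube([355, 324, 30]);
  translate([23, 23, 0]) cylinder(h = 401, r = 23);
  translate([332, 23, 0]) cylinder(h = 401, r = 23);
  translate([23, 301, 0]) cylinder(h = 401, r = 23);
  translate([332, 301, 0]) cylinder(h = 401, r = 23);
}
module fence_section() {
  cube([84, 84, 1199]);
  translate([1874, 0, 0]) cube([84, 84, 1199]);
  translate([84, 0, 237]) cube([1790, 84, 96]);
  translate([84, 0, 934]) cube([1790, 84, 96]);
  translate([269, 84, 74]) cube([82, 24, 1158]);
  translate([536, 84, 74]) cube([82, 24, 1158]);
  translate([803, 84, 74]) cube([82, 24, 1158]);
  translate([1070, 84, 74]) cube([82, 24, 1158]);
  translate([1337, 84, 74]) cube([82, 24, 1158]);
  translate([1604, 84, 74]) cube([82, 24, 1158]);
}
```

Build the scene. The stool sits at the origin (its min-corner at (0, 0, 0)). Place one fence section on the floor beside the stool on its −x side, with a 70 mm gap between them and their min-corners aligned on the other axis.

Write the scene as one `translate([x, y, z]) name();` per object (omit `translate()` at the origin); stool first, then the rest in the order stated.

stool();
translate([-2028, 0, 0]) fence_section();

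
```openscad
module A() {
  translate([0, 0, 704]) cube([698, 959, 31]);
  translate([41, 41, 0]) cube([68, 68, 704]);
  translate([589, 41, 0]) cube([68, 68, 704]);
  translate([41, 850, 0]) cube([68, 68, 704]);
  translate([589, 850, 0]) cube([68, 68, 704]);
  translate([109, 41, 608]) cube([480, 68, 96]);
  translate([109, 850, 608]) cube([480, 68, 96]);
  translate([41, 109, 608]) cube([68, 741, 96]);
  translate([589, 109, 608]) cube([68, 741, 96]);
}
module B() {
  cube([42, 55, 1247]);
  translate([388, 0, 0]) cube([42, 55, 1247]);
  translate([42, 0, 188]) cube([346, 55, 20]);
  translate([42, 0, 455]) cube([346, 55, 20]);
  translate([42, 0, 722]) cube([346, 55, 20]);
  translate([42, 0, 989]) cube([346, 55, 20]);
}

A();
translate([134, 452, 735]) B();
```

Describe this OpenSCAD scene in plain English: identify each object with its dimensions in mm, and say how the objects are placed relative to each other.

A is a rectangular dining table. The top is 698×959×31 mm with its upper surface at z = 735 mm. It stands on four 68×68 mm square legs, each inset 41 mm from the nearest pair of top edges, running from the floor to the underside of the top. Four apron rails, 68 mm thick and 96 mm tall, run between adjacent legs with their top edges flush with the underside of the top and their outer faces flush with the legs' outer faces.

B is a wooden ladder with two side rails of 42×55 mm section and 1247 mm height, set 430 mm apart overall. Between them run 4 rectangular rungs (55 mm deep, 20 mm thick), front faces flush with the rails' −y face. The bottom of the first rung is 188 mm above the floor and each subsequent rung is 267 mm higher than the one below.

The ladder is on top of the table, centred.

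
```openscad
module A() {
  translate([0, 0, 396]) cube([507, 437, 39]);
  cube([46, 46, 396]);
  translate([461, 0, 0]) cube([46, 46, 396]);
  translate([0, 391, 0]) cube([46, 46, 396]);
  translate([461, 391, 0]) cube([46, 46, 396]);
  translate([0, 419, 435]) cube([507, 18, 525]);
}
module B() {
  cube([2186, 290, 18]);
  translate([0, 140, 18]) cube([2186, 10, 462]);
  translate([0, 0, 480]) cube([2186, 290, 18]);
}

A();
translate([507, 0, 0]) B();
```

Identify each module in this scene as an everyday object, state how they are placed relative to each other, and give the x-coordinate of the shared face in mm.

A is a chair. B is an I-beam. The I-beam is against the chair's +x side, with their −y faces flush. The x-coordinate of the shared face is 507 mm.

The chair's +x face and the I-beam's −x face are both at x = 507 mm.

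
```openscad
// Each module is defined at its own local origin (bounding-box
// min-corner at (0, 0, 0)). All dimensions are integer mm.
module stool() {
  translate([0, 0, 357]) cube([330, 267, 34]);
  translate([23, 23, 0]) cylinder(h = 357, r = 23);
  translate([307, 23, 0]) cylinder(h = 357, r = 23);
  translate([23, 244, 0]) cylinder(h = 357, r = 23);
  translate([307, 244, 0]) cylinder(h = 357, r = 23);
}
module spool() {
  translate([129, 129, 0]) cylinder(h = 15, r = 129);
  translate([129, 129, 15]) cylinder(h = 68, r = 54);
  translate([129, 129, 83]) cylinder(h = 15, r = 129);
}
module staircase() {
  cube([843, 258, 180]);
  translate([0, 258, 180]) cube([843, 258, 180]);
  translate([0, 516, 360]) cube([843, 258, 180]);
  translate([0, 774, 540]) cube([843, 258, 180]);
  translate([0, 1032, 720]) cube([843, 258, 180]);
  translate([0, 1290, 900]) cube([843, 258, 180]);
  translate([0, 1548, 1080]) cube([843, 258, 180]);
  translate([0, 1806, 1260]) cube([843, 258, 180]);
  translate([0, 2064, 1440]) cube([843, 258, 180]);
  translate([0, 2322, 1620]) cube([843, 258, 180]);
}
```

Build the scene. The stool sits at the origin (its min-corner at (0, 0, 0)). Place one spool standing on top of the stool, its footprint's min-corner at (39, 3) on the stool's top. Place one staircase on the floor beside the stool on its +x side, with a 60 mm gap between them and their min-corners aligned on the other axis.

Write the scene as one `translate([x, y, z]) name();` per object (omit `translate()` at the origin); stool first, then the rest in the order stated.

stool();
translate([39, 3, 391]) spool();
translate([390, 0, 0]) staircase();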